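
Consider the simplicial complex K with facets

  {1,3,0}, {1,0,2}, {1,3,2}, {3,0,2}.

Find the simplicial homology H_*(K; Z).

Fix the vertex order 0 < 1 < 2 < 3 and write every simplex with vertices in increasing order. Then dim K = 2 and the simplices of K are:

  0-simplices (4): [0], [1], [2], [3]
  1-simplices (6): [0,1], [0,2], [0,3], [1,2], [1,3], [2,3]
  2-simplices (4): [0,1,2], [0,1,3], [0,2,3], [1,2,3]

giving chain groups C_0 ≅ Z^4, C_1 ≅ Z^6, C_2 ≅ Z^4.

Boundary ∂_1: C_1 → C_0 is given by ∂[p,q] = [q] − [p]. For instance
  ∂[1,2] = [2] − [1].
The 4×6 boundary matrix has rank 3 and Smith normal form diag(1,1,1).

∂_2: C_2 → C_1 acts by ∂[p,q,r] = [q,r] − [p,r] + [p,q]. For instance
  ∂[0,2,3] = [2,3] − [0,3] + [0,2],
  ∂[0,1,3] = [1,3] − [0,3] + [0,1].
The 6×4 boundary matrix has rank 3 and Smith normal form diag(1,1,1).

Computing H_k = (kernel of ∂_k) / (image of ∂_{k+1}):

  H_0: rank C_0 − rank ∂_1 = 4 − 3 = 1, and the invariant factors of ∂_1 are all 1, so H_0 = Z.
  H_1: rank ker ∂_1 − rank ∂_2 = (6 − 3) − 3 = 0, and the invariant factors of ∂_2 are all 1, so H_1 = 0.
  H_2: rank ker ∂_2 − rank ∂_3 = (4 − 3) − 0 = 1, and there is no ∂_3, so H_2 = Z.

(K is a triangulation of the 2-sphere S^2.)

H_0 ≅ Z,  H_1 = 0,  H_2 ≅ Z.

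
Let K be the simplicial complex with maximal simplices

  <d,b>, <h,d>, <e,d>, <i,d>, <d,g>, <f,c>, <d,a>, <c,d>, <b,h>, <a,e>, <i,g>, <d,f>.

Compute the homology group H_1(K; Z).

Take the total order a < b < c < d < e < f < g < h < i on the vertex set. Then K (dimension 1) consists of the simplices:

  0-simplices (9): a, b, c, d, e, f, g, h, i
  1-simplices (12): ad, ae, bd, bh, cd, cf, de, df, dg, dh, di, gi

giving chain groups C_0 ≅ Z^9, C_1 ≅ Z^12.

The boundary map ∂_1: C_1 → C_0 sends each edge [p,q] (with p < q) to q − p.
The resulting 9×12 matrix has rank 8, and its Smith normal form has invariant factors (1,1,1,1,1,1,1,1).

Reading off H_k = ker ∂_k / im ∂_{k+1}:

  H_1: rank ker ∂_1 − rank ∂_2 = (12 − 8) − 0 = 4, and there is no ∂_2, so H_1 ≅ Z^4.

H_1 = Z^4.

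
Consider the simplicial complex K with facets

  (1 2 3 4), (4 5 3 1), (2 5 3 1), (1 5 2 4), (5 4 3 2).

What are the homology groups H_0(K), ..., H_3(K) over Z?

We work with the vertex ordering 1 < 2 < 3 < 4 < 5. The simplices of K, each written with vertices in increasing order, are:

  0-simplices (5): [1], [2], [3], [4], [5]
  1-simplices (10): [1,2], [1,3], [1,4], [1,5], [2,3], [2,4], [2,5], [3,4], [3,5], [4,5]
  2-simplices (10): [1,2,3], [1,2,4], [1,2,5], [1,3,4], [1,3,5], [1,4,5], [2,3,4], [2,3,5], [2,4,5], [3,4,5]
  3-simplices (5): [1,2,3,4], [1,2,3,5], [1,2,4,5], [1,3,4,5], [2,3,4,5]

giving chain groups C_0 ≅ Z^5, C_1 ≅ Z^10, C_2 ≅ Z^10, C_3 ≅ Z^5.

The boundary map ∂_1: C_1 → C_0 maps an edge to its endpoints' difference, ∂[p,q] = q − p. For instance
  ∂[1,2] = [2] − [1].
As a 5×10 matrix over Z this has rank 4, with invariant factors (1,1,1,1).

Boundary ∂_2: C_2 → C_1 acts by ∂[p,q,r] = [q,r] − [p,r] + [p,q]. For instance
  ∂[1,2,5] = [2,5] − [1,5] + [1,2],
  ∂[2,3,4] = [3,4] − [2,4] + [2,3].
The 10×10 boundary matrix has rank 6 and Smith normal form diag(1,1,1,1,1,1).

∂_3: C_3 → C_2 sends each 3-simplex σ to the alternating sum Σ_i (−1)^i (σ with its i-th vertex removed). For instance
  ∂[1,2,4,5] = [2,4,5] − [1,4,5] + [1,2,5] − [1,2,4],
  ∂[2,3,4,5] = [3,4,5] − [2,4,5] + [2,3,5] − [2,3,4].
This gives a 10×5 integer matrix of rank 4; reducing to Smith normal form yields diagonal entries (1,1,1,1).

Computing H_k = (kernel of ∂_k) / (image of ∂_{k+1}):

  H_0: rank C_0 − rank ∂_1 = 5 − 4 = 1, and the invariant factors of ∂_1 are all 1, so H_0 ≅ Z.
  H_1: rank ker ∂_1 − rank ∂_2 = (10 − 4) − 6 = 0, and the invariant factors of ∂_2 are all 1, so H_1 ≅ 0.
  H_2: rank ker ∂_2 − rank ∂_3 = (10 − 6) − 4 = 0, and the invariant factors of ∂_3 are all 1, so H_2 ≅ 0.
  H_3: rank ker ∂_3 − rank ∂_4 = (5 − 4) − 0 = 1, and there is no ∂_4, so H_3 ≅ Z.

H_0 ≅ Z,  H_1 = 0,  H_2 = 0,  H_3 ≅ Z.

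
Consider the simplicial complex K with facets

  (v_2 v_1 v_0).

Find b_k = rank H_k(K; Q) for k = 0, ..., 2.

b_0 = 1, b_1 = 0, b_2 = 0.

Fix the vertex order v_0 < v_1 < v_2 and write every simplex with vertices in increasing order. Then dim K = 2 and the simplices of K are:

  0-simplices (3): [v_0], [v_1], [v_2]
  1-simplices (3): [v_0,v_1], [v_0,v_2], [v_1,v_2]
  2-simplices (1): [v_0,v_1,v_2]

Hence C_0 ≅ Z^3, C_1 ≅ Z^3, C_2 ≅ Z^1.

Boundary ∂_1: C_1 → C_0 maps an edge to its endpoints' difference, ∂[p,q] = q − p. For instance
  ∂[v_0,v_2] = [v_2] − [v_0].
The resulting 3×3 matrix has rank 2, and its Smith normal form has invariant factors (1,1).

Boundary ∂_2: C_2 → C_1 maps a triangle to the signed sum of its edges. For instance
  ∂[v_0,v_1,v_2] = [v_1,v_2] − [v_0,v_2] + [v_0,v_1].
As a 3×1 matrix over Z this has rank 1, with invariant factors (1).

Reading off H_k = ker ∂_k / im ∂_{k+1}:

  H_0: rank C_0 − rank ∂_1 = 3 − 2 = 1, and the invariant factors of ∂_1 are all 1, so H_0 = Z.
  H_1: rank ker ∂_1 − rank ∂_2 = (3 − 2) − 1 = 0, and the invariant factors of ∂_2 are all 1, so H_1 = 0.
  H_2: rank ker ∂_2 − rank ∂_3 = (1 − 1) − 0 = 0, and there is no ∂_3, so H_2 = 0.

(K is a triangulation of the 2-simplex.)

Hence the Betti numbers are b_0 = 1, b_1 = 0, b_2 = 0.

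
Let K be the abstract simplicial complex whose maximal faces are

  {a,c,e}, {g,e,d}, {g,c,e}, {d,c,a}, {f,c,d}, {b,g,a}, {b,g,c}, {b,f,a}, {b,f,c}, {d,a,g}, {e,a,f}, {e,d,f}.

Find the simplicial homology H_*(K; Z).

Order the vertices as a < b < c < d < e < f < g. Listing each simplex with vertices in this order, K has dimension 2 with simplices:

  0-simplices (7): a, b, c, d, e, f, g
  1-simplices (18): ab, ac, ad, ae, af, ag, bc, bf, bg, cd, ce, cf, cg, de, df, dg, ef, eg
  2-simplices (12): abf, abg, acd, ace, adg, aef, bcf, bcg, cdf, ceg, def, deg

Hence C_0 ≅ Z^7, C_1 ≅ Z^18, C_2 ≅ Z^12.

The boundary map ∂_1: C_1 → C_0 sends each edge [p,q] (with p < q) to q − p.
The resulting 7×18 matrix has rank 6, and its Smith normal form has invariant factors (1,1,1,1,1,1).

The boundary map ∂_2: C_2 → C_1 sends each 2-simplex [p,q,r] to [q,r] − [p,r] + [p,q]. For instance
  ∂adg = dg − ag + ad,
  ∂acd = cd − ad + ac.
The 18×12 boundary matrix has rank 12 and Smith normal form diag(1,1,1,1,1,1,1,1,1,1,1,2).

Computing H_k = (kernel of ∂_k) / (image of ∂_{k+1}):

  H_0: rank C_0 − rank ∂_1 = 7 − 6 = 1, and the invariant factors of ∂_1 are all 1, so H_0 = Z.
  H_1: rank ker ∂_1 − rank ∂_2 = (18 − 6) − 12 = 0, and ∂_2 has invariant factor 2 > 1, so H_1 = Z_2.
  H_2: rank ker ∂_2 − rank ∂_3 = (12 − 12) − 0 = 0, and there is no ∂_3, so H_2 = 0.

H_0 ≅ Z,  H_1 ≅ Z_2,  H_2 = 0.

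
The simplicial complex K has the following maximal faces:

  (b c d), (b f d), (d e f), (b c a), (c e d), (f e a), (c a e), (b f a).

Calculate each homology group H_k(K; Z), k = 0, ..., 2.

H_0 ≅ Z,  H_1 = 0,  H_2 ≅ Z.

Take the total order a < b < c < d < e < f on the vertex set. Then K (dimension 2) consists of the simplices:

  0-simplices (6): a, b, c, d, e, f
  1-simplices (12): ab, ac, ae, af, bc, bd, bf, cd, ce, de, df, ef
  2-simplices (8): abc, abf, ace, aef, bcd, bdf, cde, def

so the chain groups are C_0 ≅ Z^6, C_1 ≅ Z^12, C_2 ≅ Z^8.

Boundary ∂_1: C_1 → C_0 is given by ∂[p,q] = [q] − [p].
The 6×12 boundary matrix has rank 5 and Smith normal form diag(1,1,1,1,1).

The boundary map ∂_2: C_2 → C_1 sends each 2-simplex [p,q,r] to [q,r] − [p,r] + [p,q]. For instance
  ∂cde = de − ce + cd,
  ∂ace = ce − ae + ac.
The 12×8 boundary matrix has rank 7 and Smith normal form diag(1,1,1,1,1,1,1).

From H_k ≅ ker(∂_k) / im(∂_{k+1}) we obtain:

  H_0: rank C_0 − rank ∂_1 = 6 − 5 = 1, and the invariant factors of ∂_1 are all 1, so H_0 ≅ Z.
  H_1: rank ker ∂_1 − rank ∂_2 = (12 − 5) − 7 = 0, and the invariant factors of ∂_2 are all 1, so H_1 ≅ 0.
  H_2: rank ker ∂_2 − rank ∂_3 = (8 − 7) − 0 = 1, and there is no ∂_3, so H_2 ≅ Z.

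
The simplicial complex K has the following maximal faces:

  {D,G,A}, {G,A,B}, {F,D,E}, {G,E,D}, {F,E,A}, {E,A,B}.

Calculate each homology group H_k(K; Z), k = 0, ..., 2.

Take the total order A < B < D < E < F < G on the vertex set. Then K (dimension 2) consists of the simplices:

  0-simplices (6): A, B, D, E, F, G
  1-simplices (12): AB, AD, AE, AF, AG, BE, BG, DE, DF, DG, EF, EG
  2-simplices (6): ABE, ABG, ADG, AEF, DEF, DEG

Hence C_0 ≅ Z^6, C_1 ≅ Z^12, C_2 ≅ Z^6.

∂_1: C_1 → C_0 is given by ∂[p,q] = [q] − [p].
This gives a 6×12 integer matrix of rank 5; reducing to Smith normal form yields diagonal entries (1,1,1,1,1).

∂_2: C_2 → C_1 acts by ∂[p,q,r] = [q,r] − [p,r] + [p,q]. For instance
  ∂ABG = BG − AG + AB,
  ∂ABE = BE − AE + AB.
The 12×6 boundary matrix has rank 6 and Smith normal form diag(1,1,1,1,1,1).

From H_k ≅ ker(∂_k) / im(∂_{k+1}) we obtain:

  H_0: rank C_0 − rank ∂_1 = 6 − 5 = 1, and the invariant factors of ∂_1 are all 1, so H_0 ≅ Z.
  H_1: rank ker ∂_1 − rank ∂_2 = (12 − 5) − 6 = 1, and the invariant factors of ∂_2 are all 1, so H_1 ≅ Z.
  H_2: rank ker ∂_2 − rank ∂_3 = (6 − 6) − 0 = 0, and there is no ∂_3, so H_2 ≅ 0.

(K is a triangulation of the cylinder S^1 x I.)

H_0 = Z,  H_1 = Z,  H_2 = 0.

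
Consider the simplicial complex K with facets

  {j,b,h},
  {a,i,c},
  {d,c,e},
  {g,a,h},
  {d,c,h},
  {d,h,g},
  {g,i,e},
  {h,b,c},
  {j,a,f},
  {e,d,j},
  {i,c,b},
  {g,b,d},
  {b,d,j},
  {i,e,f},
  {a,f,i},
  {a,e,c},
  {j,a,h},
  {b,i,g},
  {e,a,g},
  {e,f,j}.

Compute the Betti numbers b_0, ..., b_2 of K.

K has 10 vertices, 30 edges, 20 triangles.
rank ∂_0 = 0, rank ∂_1 = 9 ⇒ b_0 = 10 − 0 − 9 = 1; all invariant factors of ∂_1 are 1 so no torsion. So H_0 = Z.
rank ∂_1 = 9, rank ∂_2 = 20 ⇒ b_1 = 30 − 9 − 20 = 1; ∂_2 has invariant factor(s) [2] giving torsion. So H_1 = Z ⊕ Z/2.
rank ∂_2 = 20, rank ∂_3 = 0 ⇒ b_2 = 20 − 20 − 0 = 0. So H_2 = 0.

b_0 = 1, b_1 = 1, b_2 = 0.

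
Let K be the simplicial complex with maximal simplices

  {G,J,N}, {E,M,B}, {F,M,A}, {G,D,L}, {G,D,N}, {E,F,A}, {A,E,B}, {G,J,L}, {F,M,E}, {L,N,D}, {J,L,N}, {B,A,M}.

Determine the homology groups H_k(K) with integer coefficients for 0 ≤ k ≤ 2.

H_0 = Z^2,  H_1 = 0,  H_2 = Z^2.

We work with the vertex ordering A < B < D < E < F < G < J < L < M < N. The simplices of K, each written with vertices in increasing order, are:

  0-simplices (10): A, B, D, E, F, G, J, L, M, N
  1-simplices (18): AB, AE, AF, AM, BE, BM, DG, DL, DN, EF, EM, FM, GJ, GL, GN, JL, JN, LN
  2-simplices (12): ABE, ABM, AEF, AFM, BEM, DGL, DGN, DLN, EFM, GJL, GJN, JLN

Hence C_0 ≅ Z^10, C_1 ≅ Z^18, C_2 ≅ Z^12.

Boundary ∂_1: C_1 → C_0 is given by ∂[p,q] = [q] − [p].
As a 10×18 matrix over Z this has rank 8, with invariant factors (1,1,1,1,1,1,1,1).

The boundary map ∂_2: C_2 → C_1 sends each 2-simplex [p,q,r] to [q,r] − [p,r] + [p,q]. For instance
  ∂DGN = GN − DN + DG,
  ∂GJL = JL − GL + GJ.
As a 18×12 matrix over Z this has rank 10, with invariant factors (1,1,1,1,1,1,1,1,1,1).

Computing H_k = (kernel of ∂_k) / (image of ∂_{k+1}):

  H_0: rank C_0 − rank ∂_1 = 10 − 8 = 2, and the invariant factors of ∂_1 are all 1, so H_0 ≅ Z^2.
  H_1: rank ker ∂_1 − rank ∂_2 = (18 − 8) − 10 = 0, and the invariant factors of ∂_2 are all 1, so H_1 ≅ 0.
  H_2: rank ker ∂_2 − rank ∂_3 = (12 − 10) − 0 = 2, and there is no ∂_3, so H_2 ≅ Z^2.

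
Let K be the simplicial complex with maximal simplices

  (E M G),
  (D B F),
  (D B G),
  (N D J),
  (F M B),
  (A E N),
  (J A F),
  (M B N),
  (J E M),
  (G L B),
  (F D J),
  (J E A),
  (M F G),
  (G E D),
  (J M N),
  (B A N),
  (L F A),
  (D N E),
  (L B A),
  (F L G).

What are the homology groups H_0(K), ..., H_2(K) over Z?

Order the vertices as A < B < D < E < F < G < J < L < M < N. Listing each simplex with vertices in this order, K has dimension 2 with simplices:

  0-simplices (10): A, B, D, E, F, G, J, L, M, N
  1-simplices (30): AB, AE, AF, AJ, AL, AN, BD, BF, BG, BL, BM, BN, DE, DF, DG, DJ, DN, EG, EJ, EM, EN, FG, FJ, FL, FM, GL, GM, JM, JN, MN
  2-simplices (20): ABL, ABN, AEJ, AEN, AFJ, AFL, BDF, BDG, BFM, BGL, BMN, DEG, DEN, DFJ, DJN, EGM, EJM, FGL, FGM, JMN

Hence C_0 ≅ Z^10, C_1 ≅ Z^30, C_2 ≅ Z^20.

The boundary map ∂_1: C_1 → C_0 sends each edge [p,q] (with p < q) to q − p. For instance
  ∂GM = M − G.
The 10×30 boundary matrix has rank 9 and Smith normal form diag(1,1,1,1,1,1,1,1,1).

∂_2: C_2 → C_1 sends each 2-simplex [p,q,r] to [q,r] − [p,r] + [p,q]. For instance
  ∂AEJ = EJ − AJ + AE,
  ∂BDG = DG − BG + BD.
This gives a 30×20 integer matrix of rank 20; reducing to Smith normal form yields diagonal entries (1,1,1,1,1,1,1,1,1,1,1,1,1,1,1,1,1,1,1,2).

From H_k ≅ ker(∂_k) / im(∂_{k+1}) we obtain:

  H_0: rank C_0 − rank ∂_1 = 10 − 9 = 1, and the invariant factors of ∂_1 are all 1, so H_0 = Z.
  H_1: rank ker ∂_1 − rank ∂_2 = (30 − 9) − 20 = 1, and ∂_2 has invariant factor 2 > 1, so H_1 = Z ⊕ Z/2.
  H_2: rank ker ∂_2 − rank ∂_3 = (20 − 20) − 0 = 0, and there is no ∂_3, so H_2 = 0.

H_0 = Z,  H_1 = Z ⊕ Z/2,  H_2 = 0.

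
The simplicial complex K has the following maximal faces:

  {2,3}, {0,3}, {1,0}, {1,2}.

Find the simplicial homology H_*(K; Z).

H_0 ≅ Z,  H_1 ≅ Z.

Fix the vertex order 0 < 1 < 2 < 3 and write every simplex with vertices in increasing order. Then dim K = 1 and the simplices of K are:

  0-simplices (4): [0], [1], [2], [3]
  1-simplices (4): [0,1], [0,3], [1,2], [2,3]

Hence C_0 ≅ Z^4, C_1 ≅ Z^4.

Boundary ∂_1: C_1 → C_0 sends each edge [p,q] (with p < q) to q − p.
As a 4×4 matrix over Z this has rank 3, with invariant factors (1,1,1).

Reading off H_k = ker ∂_k / im ∂_{k+1}:

  H_0: rank C_0 − rank ∂_1 = 4 − 3 = 1, and the invariant factors of ∂_1 are all 1, so H_0 = Z.
  H_1: rank ker ∂_1 − rank ∂_2 = (4 − 3) − 0 = 1, and there is no ∂_2, so H_1 = Z.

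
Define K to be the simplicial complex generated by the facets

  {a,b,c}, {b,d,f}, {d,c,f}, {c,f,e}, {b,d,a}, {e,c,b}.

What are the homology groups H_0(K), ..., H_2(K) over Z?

H_0 ≅ Z,  H_1 ≅ Z,  H_2 = 0.

K has 6 vertices, 12 edges, 6 triangles.
rank ∂_0 = 0, rank ∂_1 = 5 ⇒ b_0 = 6 − 0 − 5 = 1; all invariant factors of ∂_1 are 1 so no torsion. So H_0 ≅ Z.
rank ∂_1 = 5, rank ∂_2 = 6 ⇒ b_1 = 12 − 5 − 6 = 1; all invariant factors of ∂_2 are 1 so no torsion. So H_1 ≅ Z.
rank ∂_2 = 6, rank ∂_3 = 0 ⇒ b_2 = 6 − 6 − 0 = 0. So H_2 ≅ 0.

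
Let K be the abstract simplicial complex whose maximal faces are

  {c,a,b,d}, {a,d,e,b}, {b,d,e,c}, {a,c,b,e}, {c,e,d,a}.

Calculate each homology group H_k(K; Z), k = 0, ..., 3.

Order the vertices as a < b < c < d < e. Listing each simplex with vertices in this order, K has dimension 3 with simplices:

  0-simplices (5): a, b, c, d, e
  1-simplices (10): ab, ac, ad, ae, bc, bd, be, cd, ce, de
  2-simplices (10): abc, abd, abe, acd, ace, ade, bcd, bce, bde, cde
  3-simplices (5): abcd, abce, abde, acde, bcde

giving chain groups C_0 ≅ Z^5, C_1 ≅ Z^10, C_2 ≅ Z^10, C_3 ≅ Z^5.

Boundary ∂_1: C_1 → C_0 maps an edge to its endpoints' difference, ∂[p,q] = q − p. For instance
  ∂ad = d − a.
This gives a 5×10 integer matrix of rank 4; reducing to Smith normal form yields diagonal entries (1,1,1,1).

∂_2: C_2 → C_1 sends each 2-simplex [p,q,r] to [q,r] − [p,r] + [p,q]. For instance
  ∂abd = bd − ad + ab,
  ∂bce = ce − be + bc.
The resulting 10×10 matrix has rank 6, and its Smith normal form has invariant factors (1,1,1,1,1,1).

Boundary ∂_3: C_3 → C_2 sends each 3-simplex σ to the alternating sum Σ_i (−1)^i (σ with its i-th vertex removed). For instance
  ∂abcd = bcd − acd + abd − abc,
  ∂acde = cde − ade + ace − acd.
As a 10×5 matrix over Z this has rank 4, with invariant factors (1,1,1,1).

From H_k ≅ ker(∂_k) / im(∂_{k+1}) we obtain:

  H_0: rank C_0 − rank ∂_1 = 5 − 4 = 1, and the invariant factors of ∂_1 are all 1, so H_0 = Z.
  H_1: rank ker ∂_1 − rank ∂_2 = (10 − 4) − 6 = 0, and the invariant factors of ∂_2 are all 1, so H_1 = 0.
  H_2: rank ker ∂_2 − rank ∂_3 = (10 − 6) − 4 = 0, and the invariant factors of ∂_3 are all 1, so H_2 = 0.
  H_3: rank ker ∂_3 − rank ∂_4 = (5 − 4) − 0 = 1, and there is no ∂_4, so H_3 = Z.

H_0 = Z,  H_1 = 0,  H_2 = 0,  H_3 = Z.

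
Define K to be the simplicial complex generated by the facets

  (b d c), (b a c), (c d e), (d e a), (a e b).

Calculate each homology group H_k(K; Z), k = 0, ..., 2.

H_0 ≅ Z,  H_1 ≅ Z,  H_2 = 0.

Take the total order a < b < c < d < e on the vertex set. Then K (dimension 2) consists of the simplices:

  0-simplices (5): a, b, c, d, e
  1-simplices (10): ab, ac, ad, ae, bc, bd, be, cd, ce, de
  2-simplices (5): abc, abe, ade, bcd, cde

giving chain groups C_0 ≅ Z^5, C_1 ≅ Z^10, C_2 ≅ Z^5.

∂_1: C_1 → C_0 sends each edge [p,q] (with p < q) to q − p. For instance
  ∂de = e − d.
This gives a 5×10 integer matrix of rank 4; reducing to Smith normal form yields diagonal entries (1,1,1,1).

Boundary ∂_2: C_2 → C_1 sends each 2-simplex [p,q,r] to [q,r] − [p,r] + [p,q]. For instance
  ∂cde = de − ce + cd,
  ∂abe = be − ae + ab.
This gives a 10×5 integer matrix of rank 5; reducing to Smith normal form yields diagonal entries (1,1,1,1,1).

Reading off H_k = ker ∂_k / im ∂_{k+1}:

  H_0: rank C_0 − rank ∂_1 = 5 − 4 = 1, and the invariant factors of ∂_1 are all 1, so H_0 ≅ Z.
  H_1: rank ker ∂_1 − rank ∂_2 = (10 − 4) − 5 = 1, and the invariant factors of ∂_2 are all 1, so H_1 ≅ Z.
  H_2: rank ker ∂_2 − rank ∂_3 = (5 − 5) − 0 = 0, and there is no ∂_3, so H_2 ≅ 0.

As a check, the Euler characteristic is 5 − 10 + 5 = 0, which agrees with 1 − 1 + 0 = 0.
(K is a triangulation of the Möbius band.)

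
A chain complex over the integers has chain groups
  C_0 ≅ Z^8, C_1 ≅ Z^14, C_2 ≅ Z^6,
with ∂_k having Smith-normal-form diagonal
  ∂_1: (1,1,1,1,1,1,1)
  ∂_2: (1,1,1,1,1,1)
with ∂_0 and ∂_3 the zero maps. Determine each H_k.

H_0 ≅ Z,  H_1 ≅ Z,  H_2 = 0.

H_0: b_0 = 8 − 0 − 7 = 1; torsion from ∂_1 factors > 1: none. So H_0 ≅ Z.
H_1: b_1 = 14 − 7 − 6 = 1; torsion from ∂_2 factors > 1: none. So H_1 ≅ Z.
H_2: b_2 = 6 − 6 − 0 = 0; torsion from ∂_3 factors > 1: none. So H_2 ≅ 0.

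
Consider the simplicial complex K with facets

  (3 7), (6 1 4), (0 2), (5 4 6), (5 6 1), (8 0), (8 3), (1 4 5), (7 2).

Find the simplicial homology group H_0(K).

H_0 ≅ Z^2.

Take the total order 0 < 1 < 2 < 3 < 4 < 5 < 6 < 7 < 8 on the vertex set. Then K (dimension 2) consists of the simplices:

  0-simplices (9): [0], [1], [2], [3], [4], [5], [6], [7], [8]
  1-simplices (11): [0,2], [0,8], [1,4], [1,5], [1,6], [2,7], [3,7], [3,8], [4,5], [4,6], [5,6]
  2-simplices (4): [1,4,5], [1,4,6], [1,5,6], [4,5,6]

giving chain groups C_0 ≅ Z^9, C_1 ≅ Z^11, C_2 ≅ Z^4.

The boundary map ∂_1: C_1 → C_0 sends each edge [p,q] (with p < q) to q − p. For instance
  ∂[0,2] = [2] − [0].
The 9×11 boundary matrix has rank 7 and Smith normal form diag(1,1,1,1,1,1,1).

Boundary ∂_2: C_2 → C_1 sends each 2-simplex [p,q,r] to [q,r] − [p,r] + [p,q]. For instance
  ∂[1,5,6] = [5,6] − [1,6] + [1,5],
  ∂[4,5,6] = [5,6] − [4,6] + [4,5].
The 11×4 boundary matrix has rank 3 and Smith normal form diag(1,1,1).

Computing H_k = (kernel of ∂_k) / (image of ∂_{k+1}):

  H_0: rank C_0 − rank ∂_1 = 9 − 7 = 2, and the invariant factors of ∂_1 are all 1, so H_0 ≅ Z^2.

(K is a triangulation of the disjoint union of the 2-sphere S^2 and the circle S^1.)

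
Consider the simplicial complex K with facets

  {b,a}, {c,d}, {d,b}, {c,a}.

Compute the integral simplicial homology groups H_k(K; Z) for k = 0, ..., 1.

H_0 ≅ Z,  H_1 ≅ Z.

Order the vertices as a < b < c < d. Listing each simplex with vertices in this order, K has dimension 1 with simplices:

  0-simplices (4): a, b, c, d
  1-simplices (4): ab, ac, bd, cd

giving chain groups C_0 ≅ Z^4, C_1 ≅ Z^4.

∂_1: C_1 → C_0 is given by ∂[p,q] = [q] − [p]. For instance
  ∂ac = c − a.
The 4×4 boundary matrix has rank 3 and Smith normal form diag(1,1,1).

Computing H_k = (kernel of ∂_k) / (image of ∂_{k+1}):

  H_0: rank C_0 − rank ∂_1 = 4 − 3 = 1, and the invariant factors of ∂_1 are all 1, so H_0 ≅ Z.
  H_1: rank ker ∂_1 − rank ∂_2 = (4 − 3) − 0 = 1, and there is no ∂_2, so H_1 ≅ Z.

As a check, the Euler characteristic is 4 − 4 = 0, which agrees with 1 − 1 = 0.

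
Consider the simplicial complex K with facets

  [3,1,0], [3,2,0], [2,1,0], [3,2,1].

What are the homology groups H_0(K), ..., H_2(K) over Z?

Take the total order 0 < 1 < 2 < 3 on the vertex set. Then K (dimension 2) consists of the simplices:

  0-simplices (4): [0], [1], [2], [3]
  1-simplices (6): [0,1], [0,2], [0,3], [1,2], [1,3], [2,3]
  2-simplices (4): [0,1,2], [0,1,3], [0,2,3], [1,2,3]

giving chain groups C_0 ≅ Z^4, C_1 ≅ Z^6, C_2 ≅ Z^4.

The boundary map ∂_1: C_1 → C_0 sends each edge [p,q] (with p < q) to q − p.
This gives a 4×6 integer matrix of rank 3; reducing to Smith normal form yields diagonal entries (1,1,1).

∂_2: C_2 → C_1 sends each 2-simplex [p,q,r] to [q,r] − [p,r] + [p,q]. For instance
  ∂[0,1,2] = [1,2] − [0,2] + [0,1],
  ∂[1,2,3] = [2,3] − [1,3] + [1,2].
The resulting 6×4 matrix has rank 3, and its Smith normal form has invariant factors (1,1,1).

From H_k ≅ ker(∂_k) / im(∂_{k+1}) we obtain:

  H_0: rank C_0 − rank ∂_1 = 4 − 3 = 1, and the invariant factors of ∂_1 are all 1, so H_0 ≅ Z.
  H_1: rank ker ∂_1 − rank ∂_2 = (6 − 3) − 3 = 0, and the invariant factors of ∂_2 are all 1, so H_1 ≅ 0.
  H_2: rank ker ∂_2 − rank ∂_3 = (4 − 3) − 0 = 1, and there is no ∂_3, so H_2 ≅ Z.

(K is a triangulation of the 2-sphere S^2.)

H_0 ≅ Z,  H_1 = 0,  H_2 ≅ Z.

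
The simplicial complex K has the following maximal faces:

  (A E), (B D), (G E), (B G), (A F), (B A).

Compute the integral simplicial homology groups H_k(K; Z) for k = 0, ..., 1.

H_0 ≅ Z,  H_1 ≅ Z.

Order the vertices as A < B < D < E < F < G. Listing each simplex with vertices in this order, K has dimension 1 with simplices:

  0-simplices (6): A, B, D, E, F, G
  1-simplices (6): AB, AE, AF, BD, BG, EG

so the chain groups are C_0 ≅ Z^6, C_1 ≅ Z^6.

∂_1: C_1 → C_0 is given by ∂[p,q] = [q] − [p].
This gives a 6×6 integer matrix of rank 5; reducing to Smith normal form yields diagonal entries (1,1,1,1,1).

Reading off H_k = ker ∂_k / im ∂_{k+1}:

  H_0: rank C_0 − rank ∂_1 = 6 − 5 = 1, and the invariant factors of ∂_1 are all 1, so H_0 ≅ Z.
  H_1: rank ker ∂_1 − rank ∂_2 = (6 − 5) − 0 = 1, and there is no ∂_2, so H_1 ≅ Z.

As a check, the Euler characteristic is 6 − 6 = 0, which agrees with 1 − 1 = 0.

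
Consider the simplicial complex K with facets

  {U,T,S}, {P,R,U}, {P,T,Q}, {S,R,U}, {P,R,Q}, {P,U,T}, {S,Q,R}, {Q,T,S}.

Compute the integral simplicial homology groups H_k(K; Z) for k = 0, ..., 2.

H_0 ≅ Z,  H_1 = 0,  H_2 ≅ Z.

Fix the vertex order P < Q < R < S < T < U and write every simplex with vertices in increasing order. Then dim K = 2 and the simplices of K are:

  0-simplices (6): P, Q, R, S, T, U
  1-simplices (12): PQ, PR, PT, PU, QR, QS, QT, RS, RU, ST, SU, TU
  2-simplices (8): PQR, PQT, PRU, PTU, QRS, QST, RSU, STU

so the chain groups are C_0 ≅ Z^6, C_1 ≅ Z^12, C_2 ≅ Z^8.

Boundary ∂_1: C_1 → C_0 sends each edge [p,q] (with p < q) to q − p. For instance
  ∂RS = S − R.
As a 6×12 matrix over Z this has rank 5, with invariant factors (1,1,1,1,1).

∂_2: C_2 → C_1 acts by ∂[p,q,r] = [q,r] − [p,r] + [p,q]. For instance
  ∂PQT = QT − PT + PQ,
  ∂PQR = QR − PR + PQ.
The resulting 12×8 matrix has rank 7, and its Smith normal form has invariant factors (1,1,1,1,1,1,1).

Computing H_k = (kernel of ∂_k) / (image of ∂_{k+1}):

  H_0: rank C_0 − rank ∂_1 = 6 − 5 = 1, and the invariant factors of ∂_1 are all 1, so H_0 ≅ Z.
  H_1: rank ker ∂_1 − rank ∂_2 = (12 − 5) − 7 = 0, and the invariant factors of ∂_2 are all 1, so H_1 ≅ 0.
  H_2: rank ker ∂_2 − rank ∂_3 = (8 − 7) − 0 = 1, and there is no ∂_3, so H_2 ≅ Z.

(K is a triangulation of the 2-sphere S^2.)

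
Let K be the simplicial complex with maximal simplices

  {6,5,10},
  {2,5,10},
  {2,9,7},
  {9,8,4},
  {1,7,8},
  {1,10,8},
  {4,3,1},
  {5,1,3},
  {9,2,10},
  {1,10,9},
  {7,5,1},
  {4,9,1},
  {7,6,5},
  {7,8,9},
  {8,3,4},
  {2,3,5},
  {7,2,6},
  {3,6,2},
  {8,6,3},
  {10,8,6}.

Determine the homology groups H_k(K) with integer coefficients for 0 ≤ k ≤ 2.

H_0 ≅ Z,  H_1 ≅ Z ⊕ Z/2Z,  H_2 = 0.

K has 10 vertices, 30 edges, 20 triangles.
rank ∂_0 = 0, rank ∂_1 = 9 ⇒ b_0 = 10 − 0 − 9 = 1; all invariant factors of ∂_1 are 1 so no torsion. So H_0 = Z.
rank ∂_1 = 9, rank ∂_2 = 20 ⇒ b_1 = 30 − 9 − 20 = 1; ∂_2 has invariant factor(s) [2] giving torsion. So H_1 = Z ⊕ Z/2Z.
rank ∂_2 = 20, rank ∂_3 = 0 ⇒ b_2 = 20 − 20 − 0 = 0. So H_2 = 0.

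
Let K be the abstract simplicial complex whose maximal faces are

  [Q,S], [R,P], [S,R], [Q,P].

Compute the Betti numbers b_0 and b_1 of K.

b_0 = 1, b_1 = 1.

Order the vertices as P < Q < R < S. Listing each simplex with vertices in this order, K has dimension 1 with simplices:

  0-simplices (4): P, Q, R, S
  1-simplices (4): PQ, PR, QS, RS

so the chain groups are C_0 ≅ Z^4, C_1 ≅ Z^4.

The boundary map ∂_1: C_1 → C_0 is given by ∂[p,q] = [q] − [p]. For instance
  ∂PR = R − P.
The resulting 4×4 matrix has rank 3, and its Smith normal form has invariant factors (1,1,1).

Reading off H_k = ker ∂_k / im ∂_{k+1}:

  H_0: rank C_0 − rank ∂_1 = 4 − 3 = 1, and the invariant factors of ∂_1 are all 1, so H_0 = Z.
  H_1: rank ker ∂_1 − rank ∂_2 = (4 − 3) − 0 = 1, and there is no ∂_2, so H_1 = Z.

(K is a triangulation of the circle S^1.)

Hence the Betti numbers are b_0 = 1, b_1 = 1.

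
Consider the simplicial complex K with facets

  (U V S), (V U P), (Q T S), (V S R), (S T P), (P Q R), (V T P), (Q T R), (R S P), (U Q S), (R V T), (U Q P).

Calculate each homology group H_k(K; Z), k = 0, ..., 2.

H_0 = Z,  H_1 = Z/2,  H_2 = 0.

We work with the vertex ordering P < Q < R < S < T < U < V. The simplices of K, each written with vertices in increasing order, are:

  0-simplices (7): P, Q, R, S, T, U, V
  1-simplices (18): PQ, PR, PS, PT, PU, PV, QR, QS, QT, QU, RS, RT, RV, ST, SU, SV, TV, UV
  2-simplices (12): PQR, PQU, PRS, PST, PTV, PUV, QRT, QST, QSU, RSV, RTV, SUV

so the chain groups are C_0 ≅ Z^7, C_1 ≅ Z^18, C_2 ≅ Z^12.

Boundary ∂_1: C_1 → C_0 sends each edge [p,q] (with p < q) to q − p.
The 7×18 boundary matrix has rank 6 and Smith normal form diag(1,1,1,1,1,1).

Boundary ∂_2: C_2 → C_1 sends each 2-simplex [p,q,r] to [q,r] − [p,r] + [p,q]. For instance
  ∂PQU = QU − PU + PQ,
  ∂QSU = SU − QU + QS.
This gives a 18×12 integer matrix of rank 12; reducing to Smith normal form yields diagonal entries (1,1,1,1,1,1,1,1,1,1,1,2).

From H_k ≅ ker(∂_k) / im(∂_{k+1}) we obtain:

  H_0: rank C_0 − rank ∂_1 = 7 − 6 = 1, and the invariant factors of ∂_1 are all 1, so H_0 = Z.
  H_1: rank ker ∂_1 − rank ∂_2 = (18 − 6) − 12 = 0, and ∂_2 has invariant factor 2 > 1, so H_1 = Z/2.
  H_2: rank ker ∂_2 − rank ∂_3 = (12 − 12) − 0 = 0, and there is no ∂_3, so H_2 = 0.

As a check, the Euler characteristic is 7 − 18 + 12 = 1, which agrees with 1 − 0 + 0 = 1.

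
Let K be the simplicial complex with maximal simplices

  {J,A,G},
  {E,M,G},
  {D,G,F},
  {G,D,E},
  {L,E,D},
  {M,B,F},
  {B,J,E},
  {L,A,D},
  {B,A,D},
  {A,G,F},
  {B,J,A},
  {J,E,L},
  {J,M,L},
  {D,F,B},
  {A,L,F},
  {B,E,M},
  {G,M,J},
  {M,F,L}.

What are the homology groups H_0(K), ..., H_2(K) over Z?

H_0 ≅ Z,  H_1 ≅ Z ⊕ Z/2,  H_2 = 0.

We work with the vertex ordering A < B < D < E < F < G < J < L < M. The simplices of K, each written with vertices in increasing order, are:

  0-simplices (9): A, B, D, E, F, G, J, L, M
  1-simplices (27): AB, AD, AF, AG, AJ, AL, BD, BE, BF, BJ, BM, DE, DF, DG, DL, EG, EJ, EL, EM, FG, FL, FM, GJ, GM, JL, JM, LM
  2-simplices (18): ABD, ABJ, ADL, AFG, AFL, AGJ, BDF, BEJ, BEM, BFM, DEG, DEL, DFG, EGM, EJL, FLM, GJM, JLM

giving chain groups C_0 ≅ Z^9, C_1 ≅ Z^27, C_2 ≅ Z^18.

Boundary ∂_1: C_1 → C_0 is given by ∂[p,q] = [q] − [p]. For instance
  ∂AG = G − A.
The 9×27 boundary matrix has rank 8 and Smith normal form diag(1,1,1,1,1,1,1,1).

Boundary ∂_2: C_2 → C_1 acts by ∂[p,q,r] = [q,r] − [p,r] + [p,q]. For instance
  ∂AFL = FL − AL + AF,
  ∂AGJ = GJ − AJ + AG.
The 27×18 boundary matrix has rank 18 and Smith normal form diag(1,1,1,1,1,1,1,1,1,1,1,1,1,1,1,1,1,2).

Computing H_k = (kernel of ∂_k) / (image of ∂_{k+1}):

  H_0: rank C_0 − rank ∂_1 = 9 − 8 = 1, and the invariant factors of ∂_1 are all 1, so H_0 ≅ Z.
  H_1: rank ker ∂_1 − rank ∂_2 = (27 − 8) − 18 = 1, and ∂_2 has invariant factor 2 > 1, so H_1 ≅ Z ⊕ Z/2.
  H_2: rank ker ∂_2 − rank ∂_3 = (18 − 18) − 0 = 0, and there is no ∂_3, so H_2 ≅ 0.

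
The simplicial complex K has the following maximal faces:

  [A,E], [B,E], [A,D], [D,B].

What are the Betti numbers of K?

b_0 = 1, b_1 = 1.

Fix the vertex order A < B < D < E and write every simplex with vertices in increasing order. Then dim K = 1 and the simplices of K are:

  0-simplices (4): A, B, D, E
  1-simplices (4): AD, AE, BD, BE

Hence C_0 ≅ Z^4, C_1 ≅ Z^4.

∂_1: C_1 → C_0 maps an edge to its endpoints' difference, ∂[p,q] = q − p.
The 4×4 boundary matrix has rank 3 and Smith normal form diag(1,1,1).

From H_k ≅ ker(∂_k) / im(∂_{k+1}) we obtain:

  H_0: rank C_0 − rank ∂_1 = 4 − 3 = 1, and the invariant factors of ∂_1 are all 1, so H_0 ≅ Z.
  H_1: rank ker ∂_1 − rank ∂_2 = (4 − 3) − 0 = 1, and there is no ∂_2, so H_1 ≅ Z.

Hence the Betti numbers are b_0 = 1, b_1 = 1.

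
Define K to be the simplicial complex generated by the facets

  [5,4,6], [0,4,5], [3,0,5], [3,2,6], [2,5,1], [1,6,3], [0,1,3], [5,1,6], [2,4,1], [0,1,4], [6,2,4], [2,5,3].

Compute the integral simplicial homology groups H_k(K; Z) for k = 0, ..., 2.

Take the total order 0 < 1 < 2 < 3 < 4 < 5 < 6 on the vertex set. Then K (dimension 2) consists of the simplices:

  0-simplices (7): [0], [1], [2], [3], [4], [5], [6]
  1-simplices (18): [0,1], [0,3], [0,4], [0,5], [1,2], [1,3], [1,4], [1,5], [1,6], [2,3], [2,4], [2,5], [2,6], [3,5], [3,6], [4,5], [4,6], [5,6]
  2-simplices (12): [0,1,3], [0,1,4], [0,3,5], [0,4,5], [1,2,4], [1,2,5], [1,3,6], [1,5,6], [2,3,5], [2,3,6], [2,4,6], [4,5,6]

giving chain groups C_0 ≅ Z^7, C_1 ≅ Z^18, C_2 ≅ Z^12.

Boundary ∂_1: C_1 → C_0 sends each edge [p,q] (with p < q) to q − p.
As a 7×18 matrix over Z this has rank 6, with invariant factors (1,1,1,1,1,1).

The boundary map ∂_2: C_2 → C_1 sends each 2-simplex [p,q,r] to [q,r] − [p,r] + [p,q]. For instance
  ∂[1,2,4] = [2,4] − [1,4] + [1,2],
  ∂[1,3,6] = [3,6] − [1,6] + [1,3].
The 18×12 boundary matrix has rank 12 and Smith normal form diag(1,1,1,1,1,1,1,1,1,1,1,2).

From H_k ≅ ker(∂_k) / im(∂_{k+1}) we obtain:

  H_0: rank C_0 − rank ∂_1 = 7 − 6 = 1, and the invariant factors of ∂_1 are all 1, so H_0 ≅ Z.
  H_1: rank ker ∂_1 − rank ∂_2 = (18 − 6) − 12 = 0, and ∂_2 has invariant factor 2 > 1, so H_1 ≅ Z/2.
  H_2: rank ker ∂_2 − rank ∂_3 = (12 − 12) − 0 = 0, and there is no ∂_3, so H_2 ≅ 0.

H_0 = Z,  H_1 = Z/2,  H_2 = 0.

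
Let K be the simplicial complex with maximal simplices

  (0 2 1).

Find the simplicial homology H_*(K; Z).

Fix the vertex order 0 < 1 < 2 and write every simplex with vertices in increasing order. Then dim K = 2 and the simplices of K are:

  0-simplices (3): [0], [1], [2]
  1-simplices (3): [0,1], [0,2], [1,2]
  2-simplices (1): [0,1,2]

giving chain groups C_0 ≅ Z^3, C_1 ≅ Z^3, C_2 ≅ Z^1.

∂_1: C_1 → C_0 is given by ∂[p,q] = [q] − [p]. For instance
  ∂[0,2] = [2] − [0].
The resulting 3×3 matrix has rank 2, and its Smith normal form has invariant factors (1,1).

∂_2: C_2 → C_1 sends each 2-simplex [p,q,r] to [q,r] − [p,r] + [p,q]. For instance
  ∂[0,1,2] = [1,2] − [0,2] + [0,1].
This gives a 3×1 integer matrix of rank 1; reducing to Smith normal form yields diagonal entries (1).

Computing H_k = (kernel of ∂_k) / (image of ∂_{k+1}):

  H_0: rank C_0 − rank ∂_1 = 3 − 2 = 1, and the invariant factors of ∂_1 are all 1, so H_0 = Z.
  H_1: rank ker ∂_1 − rank ∂_2 = (3 − 2) − 1 = 0, and the invariant factors of ∂_2 are all 1, so H_1 = 0.
  H_2: rank ker ∂_2 − rank ∂_3 = (1 − 1) − 0 = 0, and there is no ∂_3, so H_2 = 0.

As a check, the Euler characteristic is 3 − 3 + 1 = 1, which agrees with 1 − 0 + 0 = 1.

H_0 = Z,  H_1 = 0,  H_2 = 0.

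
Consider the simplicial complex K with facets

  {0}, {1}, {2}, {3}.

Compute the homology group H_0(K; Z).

We work with the vertex ordering 0 < 1 < 2 < 3. The simplices of K, each written with vertices in increasing order, are:

  0-simplices (4): [0], [1], [2], [3]

so the chain groups are C_0 ≅ Z^4.

From H_k ≅ ker(∂_k) / im(∂_{k+1}) we obtain:

  H_0: rank C_0 − rank ∂_1 = 4 − 0 = 4, and there is no ∂_1, so H_0 ≅ Z^4.

(K is a triangulation of a set of 4 points.)

H_0 = Z^4.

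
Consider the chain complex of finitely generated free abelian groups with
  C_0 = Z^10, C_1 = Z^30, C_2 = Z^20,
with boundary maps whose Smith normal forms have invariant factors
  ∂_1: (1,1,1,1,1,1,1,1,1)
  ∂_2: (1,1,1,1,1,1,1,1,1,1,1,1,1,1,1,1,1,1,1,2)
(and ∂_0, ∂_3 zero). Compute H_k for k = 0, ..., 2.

H_0 ≅ Z,  H_1 ≅ Z ⊕ Z/2,  H_2 = 0.

H_0: b_0 = 10 − 0 − 9 = 1; torsion from ∂_1 factors > 1: none. So H_0 ≅ Z.
H_1: b_1 = 30 − 9 − 20 = 1; torsion from ∂_2 factors > 1: [2]. So H_1 ≅ Z ⊕ Z/2.
H_2: b_2 = 20 − 20 − 0 = 0; torsion from ∂_3 factors > 1: none. So H_2 ≅ 0.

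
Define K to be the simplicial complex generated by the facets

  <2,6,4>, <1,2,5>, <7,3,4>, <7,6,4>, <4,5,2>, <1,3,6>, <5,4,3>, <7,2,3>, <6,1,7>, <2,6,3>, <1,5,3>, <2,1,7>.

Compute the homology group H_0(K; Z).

We work with the vertex ordering 1 < 2 < 3 < 4 < 5 < 6 < 7. The simplices of K, each written with vertices in increasing order, are:

  0-simplices (7): [1], [2], [3], [4], [5], [6], [7]
  1-simplices (18): [1,2], [1,3], [1,5], [1,6], [1,7], [2,3], [2,4], [2,5], [2,6], [2,7], [3,4], [3,5], [3,6], [3,7], [4,5], [4,6], [4,7], [6,7]
  2-simplices (12): [1,2,5], [1,2,7], [1,3,5], [1,3,6], [1,6,7], [2,3,6], [2,3,7], [2,4,5], [2,4,6], [3,4,5], [3,4,7], [4,6,7]

Hence C_0 ≅ Z^7, C_1 ≅ Z^18, C_2 ≅ Z^12.

The boundary map ∂_1: C_1 → C_0 maps an edge to its endpoints' difference, ∂[p,q] = q − p. For instance
  ∂[2,4] = [4] − [2].
The resulting 7×18 matrix has rank 6, and its Smith normal form has invariant factors (1,1,1,1,1,1).

Boundary ∂_2: C_2 → C_1 acts by ∂[p,q,r] = [q,r] − [p,r] + [p,q]. For instance
  ∂[1,3,5] = [3,5] − [1,5] + [1,3],
  ∂[3,4,5] = [4,5] − [3,5] + [3,4].
The 18×12 boundary matrix has rank 12 and Smith normal form diag(1,1,1,1,1,1,1,1,1,1,1,2).

From H_k ≅ ker(∂_k) / im(∂_{k+1}) we obtain:

  H_0: rank C_0 − rank ∂_1 = 7 − 6 = 1, and the invariant factors of ∂_1 are all 1, so H_0 ≅ Z.

H_0 = Z.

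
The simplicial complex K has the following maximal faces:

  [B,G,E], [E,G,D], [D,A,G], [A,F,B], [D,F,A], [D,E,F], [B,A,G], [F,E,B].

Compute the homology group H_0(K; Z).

Fix the vertex order A < B < D < E < F < G and write every simplex with vertices in increasing order. Then dim K = 2 and the simplices of K are:

  0-simplices (6): A, B, D, E, F, G
  1-simplices (12): AB, AD, AF, AG, BE, BF, BG, DE, DF, DG, EF, EG
  2-simplices (8): ABF, ABG, ADF, ADG, BEF, BEG, DEF, DEG

so the chain groups are C_0 ≅ Z^6, C_1 ≅ Z^12, C_2 ≅ Z^8.

Boundary ∂_1: C_1 → C_0 maps an edge to its endpoints' difference, ∂[p,q] = q − p. For instance
  ∂BF = F − B.
As a 6×12 matrix over Z this has rank 5, with invariant factors (1,1,1,1,1).

Boundary ∂_2: C_2 → C_1 sends each 2-simplex [p,q,r] to [q,r] − [p,r] + [p,q]. For instance
  ∂DEG = EG − DG + DE,
  ∂DEF = EF − DF + DE.
The resulting 12×8 matrix has rank 7, and its Smith normal form has invariant factors (1,1,1,1,1,1,1).

From H_k ≅ ker(∂_k) / im(∂_{k+1}) we obtain:

  H_0: rank C_0 − rank ∂_1 = 6 − 5 = 1, and the invariant factors of ∂_1 are all 1, so H_0 ≅ Z.

H_0 ≅ Z.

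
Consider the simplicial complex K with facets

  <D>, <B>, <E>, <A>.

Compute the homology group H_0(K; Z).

K has 4 vertices.
rank ∂_0 = 0, rank ∂_1 = 0 ⇒ b_0 = 4 − 0 − 0 = 4. So H_0 ≅ Z^4.

H_0 = Z^4.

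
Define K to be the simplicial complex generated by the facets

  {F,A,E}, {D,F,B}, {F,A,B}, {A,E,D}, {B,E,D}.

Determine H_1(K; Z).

H_1 ≅ Z.

We work with the vertex ordering A < B < D < E < F. The simplices of K, each written with vertices in increasing order, are:

  0-simplices (5): A, B, D, E, F
  1-simplices (10): AB, AD, AE, AF, BD, BE, BF, DE, DF, EF
  2-simplices (5): ABF, ADE, AEF, BDE, BDF

giving chain groups C_0 ≅ Z^5, C_1 ≅ Z^10, C_2 ≅ Z^5.

∂_1: C_1 → C_0 is given by ∂[p,q] = [q] − [p]. For instance
  ∂EF = F − E.
This gives a 5×10 integer matrix of rank 4; reducing to Smith normal form yields diagonal entries (1,1,1,1).

∂_2: C_2 → C_1 maps a triangle to the signed sum of its edges. For instance
  ∂BDE = DE − BE + BD,
  ∂AEF = EF − AF + AE.
The resulting 10×5 matrix has rank 5, and its Smith normal form has invariant factors (1,1,1,1,1).

From H_k ≅ ker(∂_k) / im(∂_{k+1}) we obtain:

  H_1: rank ker ∂_1 − rank ∂_2 = (10 − 4) − 5 = 1, and the invariant factors of ∂_2 are all 1, so H_1 ≅ Z.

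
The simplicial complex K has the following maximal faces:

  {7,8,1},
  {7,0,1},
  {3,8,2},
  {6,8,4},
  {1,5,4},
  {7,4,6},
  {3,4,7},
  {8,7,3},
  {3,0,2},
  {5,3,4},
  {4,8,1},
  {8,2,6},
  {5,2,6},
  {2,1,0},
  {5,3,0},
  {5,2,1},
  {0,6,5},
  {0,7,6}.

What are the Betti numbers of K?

Fix the vertex order 0 < 1 < 2 < 3 < 4 < 5 < 6 < 7 < 8 and write every simplex with vertices in increasing order. Then dim K = 2 and the simplices of K are:

  0-simplices (9): [0], [1], [2], [3], [4], [5], [6], [7], [8]
  1-simplices (27): (27 of them)
  2-simplices (18): [0,1,2], [0,1,7], [0,2,3], [0,3,5], [0,5,6], [0,6,7], [1,2,5], [1,4,5], [1,4,8], [1,7,8], [2,3,8], [2,5,6], [2,6,8], [3,4,5], [3,4,7], [3,7,8], [4,6,7], [4,6,8]

giving chain groups C_0 ≅ Z^9, C_1 ≅ Z^27, C_2 ≅ Z^18.

∂_1: C_1 → C_0 maps an edge to its endpoints' difference, ∂[p,q] = q − p.
The 9×27 boundary matrix has rank 8 and Smith normal form diag(1,1,1,1,1,1,1,1).

The boundary map ∂_2: C_2 → C_1 acts by ∂[p,q,r] = [q,r] − [p,r] + [p,q]. For instance
  ∂[0,1,2] = [1,2] − [0,2] + [0,1],
  ∂[0,2,3] = [2,3] − [0,3] + [0,2].
The resulting 27×18 matrix has rank 18, and its Smith normal form has invariant factors (1,1,1,1,1,1,1,1,1,1,1,1,1,1,1,1,1,2).

Now H_k = ker ∂_k / im ∂_{k+1}, so:

  H_0: rank C_0 − rank ∂_1 = 9 − 8 = 1, and the invariant factors of ∂_1 are all 1, so H_0 = Z.
  H_1: rank ker ∂_1 − rank ∂_2 = (27 − 8) − 18 = 1, and ∂_2 has invariant factor 2 > 1, so H_1 = Z ⊕ Z/2.
  H_2: rank ker ∂_2 − rank ∂_3 = (18 − 18) − 0 = 0, and there is no ∂_3, so H_2 = 0.

Hence the Betti numbers are b_0 = 1, b_1 = 1, b_2 = 0.

b_0 = 1, b_1 = 1, b_2 = 0.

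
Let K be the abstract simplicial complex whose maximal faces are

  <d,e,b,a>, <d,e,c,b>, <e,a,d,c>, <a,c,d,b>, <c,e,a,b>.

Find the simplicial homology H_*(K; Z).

Fix the vertex order a < b < c < d < e and write every simplex with vertices in increasing order. Then dim K = 3 and the simplices of K are:

  0-simplices (5): a, b, c, d, e
  1-simplices (10): ab, ac, ad, ae, bc, bd, be, cd, ce, de
  2-simplices (10): abc, abd, abe, acd, ace, ade, bcd, bce, bde, cde
  3-simplices (5): abcd, abce, abde, acde, bcde

giving chain groups C_0 ≅ Z^5, C_1 ≅ Z^10, C_2 ≅ Z^10, C_3 ≅ Z^5.

Boundary ∂_1: C_1 → C_0 is given by ∂[p,q] = [q] − [p]. For instance
  ∂de = e − d.
As a 5×10 matrix over Z this has rank 4, with invariant factors (1,1,1,1).

Boundary ∂_2: C_2 → C_1 acts by ∂[p,q,r] = [q,r] − [p,r] + [p,q]. For instance
  ∂abc = bc − ac + ab,
  ∂ade = de − ae + ad.
As a 10×10 matrix over Z this has rank 6, with invariant factors (1,1,1,1,1,1).

Boundary ∂_3: C_3 → C_2 sends each 3-simplex σ to the alternating sum Σ_i (−1)^i (σ with its i-th vertex removed). For instance
  ∂abcd = bcd − acd + abd − abc,
  ∂acde = cde − ade + ace − acd.
The 10×5 boundary matrix has rank 4 and Smith normal form diag(1,1,1,1).

Reading off H_k = ker ∂_k / im ∂_{k+1}:

  H_0: rank C_0 − rank ∂_1 = 5 − 4 = 1, and the invariant factors of ∂_1 are all 1, so H_0 ≅ Z.
  H_1: rank ker ∂_1 − rank ∂_2 = (10 − 4) − 6 = 0, and the invariant factors of ∂_2 are all 1, so H_1 ≅ 0.
  H_2: rank ker ∂_2 − rank ∂_3 = (10 − 6) − 4 = 0, and the invariant factors of ∂_3 are all 1, so H_2 ≅ 0.
  H_3: rank ker ∂_3 − rank ∂_4 = (5 − 4) − 0 = 1, and there is no ∂_4, so H_3 ≅ Z.

H_0 = Z,  H_1 = 0,  H_2 = 0,  H_3 = Z.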